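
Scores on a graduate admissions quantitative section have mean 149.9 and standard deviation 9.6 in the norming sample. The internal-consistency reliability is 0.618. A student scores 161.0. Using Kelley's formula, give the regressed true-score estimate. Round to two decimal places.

Kelley's formula gives T̂ = 0.618·161.0 + 0.382·149.9 = 99.4980 + 57.2618 = 156.760.

156.76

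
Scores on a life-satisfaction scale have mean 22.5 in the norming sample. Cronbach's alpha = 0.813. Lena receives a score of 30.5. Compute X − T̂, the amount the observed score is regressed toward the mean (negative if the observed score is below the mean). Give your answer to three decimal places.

T̂ = ρX + (1 − ρ)μ
  = 0.813 × 30.5 + 0.187 × 22.5
  = 24.7965 + 4.2075
  = 29.00400
  ≈ 29.0040
X − T̂ = 30.5 − 29.0040 = 1.4960 → 1.496

1.496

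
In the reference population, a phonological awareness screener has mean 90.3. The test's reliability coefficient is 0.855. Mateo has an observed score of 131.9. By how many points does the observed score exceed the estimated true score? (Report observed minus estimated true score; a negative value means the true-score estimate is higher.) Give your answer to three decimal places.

Regress the observed score toward the mean by the unreliability: T̂ = 0.855·131.9 + 0.145·90.3 = 112.7745 + 13.0935 = 125.86800.
X − T̂ = 131.9 − 125.8680 = 6.0320 → 6.032

6.032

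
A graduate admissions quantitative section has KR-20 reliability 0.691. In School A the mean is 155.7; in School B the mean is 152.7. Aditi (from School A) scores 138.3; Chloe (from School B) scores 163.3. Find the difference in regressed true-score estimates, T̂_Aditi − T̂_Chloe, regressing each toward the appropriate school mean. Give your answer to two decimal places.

-16.35

T̂_Aditi = 0.691(138.3) + 0.309(155.7) = 143.6766
T̂_Chloe = 0.691(163.3) + 0.309(152.7) = 160.0246
Difference = 143.6766 − 160.0246 = -16.3480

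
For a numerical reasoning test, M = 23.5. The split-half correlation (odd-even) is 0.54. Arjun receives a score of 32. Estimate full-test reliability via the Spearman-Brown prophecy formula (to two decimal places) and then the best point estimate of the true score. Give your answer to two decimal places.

Spearman-Brown: ρ = 2r/(1 + r) = 2(0.54)/(1 + 0.54) = 1.080/1.54 = 0.7013 → 0.70
T̂ = 0.70(32) + 0.30(23.5) = 22.40 + 7.050 = 29.450 → 29.45

29.45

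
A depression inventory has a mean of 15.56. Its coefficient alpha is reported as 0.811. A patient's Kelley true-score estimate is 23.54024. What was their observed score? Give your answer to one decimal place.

25.4

T̂ = ρX + (1 − ρ)μ  ⇒  X = (T̂ − (1 − ρ)μ) / ρ
X = (23.54024 − 0.189 × 15.56) / 0.811 = (23.54024 − 2.94084) / 0.811 = 20.59940 / 0.811 = 25.400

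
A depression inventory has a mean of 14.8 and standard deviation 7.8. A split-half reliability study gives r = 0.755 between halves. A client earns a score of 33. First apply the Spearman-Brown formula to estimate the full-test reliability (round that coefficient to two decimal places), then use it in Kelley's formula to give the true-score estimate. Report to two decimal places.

30.45

Spearman-Brown: ρ = 2r/(1 + r) = 2(0.755)/(1 + 0.755) = 1.5100/1.755 = 0.8604 → 0.86
T̂ = 0.86(33) + 0.14(14.8) = 28.38 + 2.072 = 30.452 → 30.45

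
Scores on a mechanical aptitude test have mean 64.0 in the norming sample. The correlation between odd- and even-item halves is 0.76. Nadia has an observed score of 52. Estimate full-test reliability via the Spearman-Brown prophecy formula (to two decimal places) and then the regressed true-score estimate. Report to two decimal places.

Spearman-Brown: ρ = 2r/(1 + r) = 2(0.76)/(1 + 0.76) = 1.520/1.76 = 0.8636 → 0.86
T̂ = 0.86(52) + 0.14(64.0) = 44.72 + 8.960 = 53.680 → 53.68

53.68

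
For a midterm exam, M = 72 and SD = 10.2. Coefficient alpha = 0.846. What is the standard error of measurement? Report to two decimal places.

4.00

SEM = SD · √(1 − ρ) = 10.2 × √0.154 = 10.2 × 0.3924 = 4.003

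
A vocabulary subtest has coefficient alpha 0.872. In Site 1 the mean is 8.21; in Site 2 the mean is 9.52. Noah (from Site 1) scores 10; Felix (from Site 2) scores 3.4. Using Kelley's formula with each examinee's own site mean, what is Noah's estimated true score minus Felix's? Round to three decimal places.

5.588

T̂_Noah = 0.872(10) + 0.128(8.21) = 9.77088
T̂_Felix = 0.872(3.4) + 0.128(9.52) = 4.18336
Difference = 9.77088 − 4.18336 = 5.58752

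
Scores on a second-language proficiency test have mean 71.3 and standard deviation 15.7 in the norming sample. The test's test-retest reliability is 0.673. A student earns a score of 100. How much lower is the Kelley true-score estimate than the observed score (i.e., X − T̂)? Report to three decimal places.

T̂ = 0.673(100) + 0.327(71.3) = 67.300 + 23.3151 = 90.61510 → 90.6151
X − T̂ = 100 − 90.6151 = 9.3849 → 9.385

9.385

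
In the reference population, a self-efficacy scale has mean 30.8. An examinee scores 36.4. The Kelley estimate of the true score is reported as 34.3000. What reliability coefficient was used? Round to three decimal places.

0.625

T̂ = ρX + (1 − ρ)μ  ⇒  T̂ − μ = ρ(X − μ)
ρ = (T̂ − μ)/(X − μ) = (34.3000 − 30.8) / (36.4 − 30.8) = 3.5000 / 5.6 = 0.62500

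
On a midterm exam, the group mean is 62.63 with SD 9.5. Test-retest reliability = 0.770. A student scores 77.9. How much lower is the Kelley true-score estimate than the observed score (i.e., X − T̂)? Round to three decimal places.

3.512

Regress the observed score toward the mean by the unreliability: T̂ = 0.770·77.9 + 0.230·62.63 = 59.9830 + 14.40490 = 74.38790.
X − T̂ = 77.9 − 74.3879 = 3.5121 → 3.512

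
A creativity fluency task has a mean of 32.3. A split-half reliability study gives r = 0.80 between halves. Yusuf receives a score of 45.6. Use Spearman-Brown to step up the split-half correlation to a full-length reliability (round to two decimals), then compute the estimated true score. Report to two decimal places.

Spearman-Brown: ρ = 2r/(1 + r) = 2(0.80)/(1 + 0.80) = 1.600/1.80 = 0.8889 → 0.89
Weight the observed score by reliability and the mean by (1 − reliability): T̂ = 0.89·45.6 + 0.11·32.3 = 40.584 + 3.553 = 44.137.

44.14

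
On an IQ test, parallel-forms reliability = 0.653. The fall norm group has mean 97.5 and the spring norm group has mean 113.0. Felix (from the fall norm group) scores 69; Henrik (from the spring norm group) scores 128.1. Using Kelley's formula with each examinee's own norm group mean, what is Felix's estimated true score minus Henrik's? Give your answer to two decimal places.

T̂_Felix = 0.653(69) + 0.347(97.5) = 78.8895
T̂_Henrik = 0.653(128.1) + 0.347(113.0) = 122.8603
Difference = 78.8895 − 122.8603 = -43.9708

-43.97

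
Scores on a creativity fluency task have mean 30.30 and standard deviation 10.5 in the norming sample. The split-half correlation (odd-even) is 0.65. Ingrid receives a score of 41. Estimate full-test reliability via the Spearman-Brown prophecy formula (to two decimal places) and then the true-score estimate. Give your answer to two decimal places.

Spearman-Brown: ρ = 2r/(1 + r) = 2(0.65)/(1 + 0.65) = 1.300/1.65 = 0.7879 → 0.79
Regress the observed score toward the mean by the unreliability: T̂ = 0.79·41 + 0.21·30.30 = 32.39 + 6.3630 = 38.753.

38.75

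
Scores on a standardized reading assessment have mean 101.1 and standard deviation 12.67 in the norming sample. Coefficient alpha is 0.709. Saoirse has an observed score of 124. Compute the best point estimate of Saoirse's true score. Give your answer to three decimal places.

117.336

T̂ = 0.709(124) + 0.291(101.1) = 87.916 + 29.4201 = 117.3361 → 117.336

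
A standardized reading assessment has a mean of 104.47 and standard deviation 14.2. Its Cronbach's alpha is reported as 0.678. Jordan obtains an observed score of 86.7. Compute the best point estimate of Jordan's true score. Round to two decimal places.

92.42

Weight the observed score by reliability and the mean by (1 − reliability): T̂ = 0.678·86.7 + 0.322·104.47 = 58.7826 + 33.63934 = 92.422.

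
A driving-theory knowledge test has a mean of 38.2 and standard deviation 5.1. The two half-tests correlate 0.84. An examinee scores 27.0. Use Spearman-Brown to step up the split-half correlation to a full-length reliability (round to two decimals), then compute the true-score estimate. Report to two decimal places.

Spearman-Brown: ρ = 2r/(1 + r) = 2(0.84)/(1 + 0.84) = 1.680/1.84 = 0.9130 → 0.91
T̂ = 0.91(27.0) + 0.09(38.2) = 24.570 + 3.438 = 28.008 → 28.01

28.01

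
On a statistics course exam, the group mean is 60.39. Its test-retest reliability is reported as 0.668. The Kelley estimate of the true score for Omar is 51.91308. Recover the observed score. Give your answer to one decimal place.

T̂ = ρX + (1 − ρ)μ  ⇒  X = (T̂ − (1 − ρ)μ) / ρ
X = (51.91308 − 0.332 × 60.39) / 0.668 = (51.91308 − 20.04948) / 0.668 = 31.86360 / 0.668 = 47.700

47.7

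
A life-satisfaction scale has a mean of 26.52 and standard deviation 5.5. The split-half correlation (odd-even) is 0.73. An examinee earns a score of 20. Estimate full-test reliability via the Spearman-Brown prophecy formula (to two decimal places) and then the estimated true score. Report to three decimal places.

Spearman-Brown: ρ = 2r/(1 + r) = 2(0.73)/(1 + 0.73) = 1.460/1.73 = 0.8439 → 0.84
Regress the observed score toward the mean by the unreliability: T̂ = 0.84·20 + 0.16·26.52 = 16.80 + 4.2432 = 21.0432.

21.043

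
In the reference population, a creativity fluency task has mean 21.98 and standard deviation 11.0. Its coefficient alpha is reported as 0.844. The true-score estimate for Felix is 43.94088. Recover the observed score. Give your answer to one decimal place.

T̂ = ρX + (1 − ρ)μ  ⇒  X = (T̂ − (1 − ρ)μ) / ρ
X = (43.94088 − 0.156 × 21.98) / 0.844 = (43.94088 − 3.42888) / 0.844 = 40.51200 / 0.844 = 48.000

48.0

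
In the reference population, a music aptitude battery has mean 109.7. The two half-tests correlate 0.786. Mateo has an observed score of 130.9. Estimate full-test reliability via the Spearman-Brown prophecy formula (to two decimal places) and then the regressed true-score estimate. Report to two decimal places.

128.36

Spearman-Brown: ρ = 2r/(1 + r) = 2(0.786)/(1 + 0.786) = 1.5720/1.786 = 0.8802 → 0.88
T̂ = ρX + (1 − ρ)μ
  = 0.88 × 130.9 + 0.12 × 109.7
  = 115.192 + 13.164
  = 128.356
  ≈ 128.36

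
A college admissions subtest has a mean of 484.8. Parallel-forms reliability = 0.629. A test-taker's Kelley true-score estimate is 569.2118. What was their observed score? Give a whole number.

619

T̂ = ρX + (1 − ρ)μ  ⇒  X = (T̂ − (1 − ρ)μ) / ρ
X = (569.2118 − 0.371 × 484.8) / 0.629 = (569.2118 − 179.8608) / 0.629 = 389.3510 / 0.629 = 619.00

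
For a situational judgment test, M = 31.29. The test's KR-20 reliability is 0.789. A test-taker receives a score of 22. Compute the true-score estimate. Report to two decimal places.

Weight the observed score by reliability and the mean by (1 − reliability): T̂ = 0.789·22 + 0.211·31.29 = 17.358 + 6.60219 = 23.960.

23.96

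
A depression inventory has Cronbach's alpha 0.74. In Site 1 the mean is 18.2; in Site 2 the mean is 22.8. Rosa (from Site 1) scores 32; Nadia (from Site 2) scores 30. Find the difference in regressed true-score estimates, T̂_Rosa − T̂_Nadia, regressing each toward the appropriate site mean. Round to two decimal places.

T̂_Rosa = 0.74(32) + 0.26(18.2) = 28.4120
T̂_Nadia = 0.74(30) + 0.26(22.8) = 28.1280
Difference = 28.4120 − 28.1280 = 0.2840

0.28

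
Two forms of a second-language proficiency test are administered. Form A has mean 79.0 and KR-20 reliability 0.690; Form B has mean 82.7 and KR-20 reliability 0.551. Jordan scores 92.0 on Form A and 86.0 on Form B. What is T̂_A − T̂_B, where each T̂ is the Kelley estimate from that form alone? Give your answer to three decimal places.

3.452

T̂_A = 0.690(92.0) + 0.310(79.0) = 87.97000
T̂_B = 0.551(86.0) + 0.449(82.7) = 84.51830
T̂_A − T̂_B = 3.45170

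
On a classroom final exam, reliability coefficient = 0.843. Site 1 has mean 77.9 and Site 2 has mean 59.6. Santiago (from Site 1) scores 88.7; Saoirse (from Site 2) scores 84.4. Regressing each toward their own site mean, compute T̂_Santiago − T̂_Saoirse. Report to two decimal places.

6.50

T̂_Santiago = 0.843(88.7) + 0.157(77.9) = 87.0044
T̂_Saoirse = 0.843(84.4) + 0.157(59.6) = 80.5064
Difference = 87.0044 − 80.5064 = 6.4980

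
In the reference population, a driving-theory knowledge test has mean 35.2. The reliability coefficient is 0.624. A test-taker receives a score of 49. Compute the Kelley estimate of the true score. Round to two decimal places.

43.81

Regress the observed score toward the mean by the unreliability: T̂ = 0.624·49 + 0.376·35.2 = 30.576 + 13.2352 = 43.811.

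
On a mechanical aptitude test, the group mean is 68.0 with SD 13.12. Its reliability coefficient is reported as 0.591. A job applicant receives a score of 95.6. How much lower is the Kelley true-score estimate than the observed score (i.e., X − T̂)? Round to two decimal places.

T̂ = ρX + (1 − ρ)μ
  = 0.591 × 95.6 + 0.409 × 68.0
  = 56.4996 + 27.8120
  = 84.3116
  ≈ 84.312
X − T̂ = 95.6 − 84.312 = 11.288 → 11.29

11.29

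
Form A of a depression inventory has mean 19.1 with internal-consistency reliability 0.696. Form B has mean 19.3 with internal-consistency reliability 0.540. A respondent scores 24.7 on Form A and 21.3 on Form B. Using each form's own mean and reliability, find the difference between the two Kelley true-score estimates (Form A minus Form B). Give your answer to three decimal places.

T̂_A = 0.696(24.7) + 0.304(19.1) = 22.99760
T̂_B = 0.540(21.3) + 0.460(19.3) = 20.38000
T̂_A − T̂_B = 2.61760

2.618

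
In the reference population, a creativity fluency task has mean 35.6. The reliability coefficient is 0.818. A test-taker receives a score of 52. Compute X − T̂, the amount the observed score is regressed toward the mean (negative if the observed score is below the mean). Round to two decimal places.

2.98

T̂ = 0.818(52) + 0.182(35.6) = 42.536 + 6.4792 = 49.0152 → 49.015
X − T̂ = 52 − 49.015 = 2.985 → 2.98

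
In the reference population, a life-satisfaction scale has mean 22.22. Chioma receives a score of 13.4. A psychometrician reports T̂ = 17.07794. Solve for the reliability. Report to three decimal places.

0.583

T̂ = ρX + (1 − ρ)μ  ⇒  T̂ − μ = ρ(X − μ)
ρ = (T̂ − μ)/(X − μ) = (17.07794 − 22.22) / (13.4 − 22.22) = -5.14206 / -8.82 = 0.58300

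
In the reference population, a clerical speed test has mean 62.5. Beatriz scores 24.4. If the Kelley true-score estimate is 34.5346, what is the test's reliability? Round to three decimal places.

T̂ = ρX + (1 − ρ)μ  ⇒  T̂ − μ = ρ(X − μ)
ρ = (T̂ − μ)/(X − μ) = (34.5346 − 62.5) / (24.4 − 62.5) = -27.9654 / -38.1 = 0.73400

0.734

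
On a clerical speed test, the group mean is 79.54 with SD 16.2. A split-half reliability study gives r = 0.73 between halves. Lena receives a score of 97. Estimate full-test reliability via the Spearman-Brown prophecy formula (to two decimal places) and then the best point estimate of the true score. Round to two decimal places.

94.21

Spearman-Brown: ρ = 2r/(1 + r) = 2(0.73)/(1 + 0.73) = 1.460/1.73 = 0.8439 → 0.84
T̂ = ρX + (1 − ρ)μ
  = 0.84 × 97 + 0.16 × 79.54
  = 81.48 + 12.7264
  = 94.206
  ≈ 94.21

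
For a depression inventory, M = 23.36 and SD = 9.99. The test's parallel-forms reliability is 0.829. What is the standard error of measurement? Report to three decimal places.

4.131

SEM = SD · √(1 − ρ) = 9.99 × √0.171 = 9.99 × 0.4135 = 4.1311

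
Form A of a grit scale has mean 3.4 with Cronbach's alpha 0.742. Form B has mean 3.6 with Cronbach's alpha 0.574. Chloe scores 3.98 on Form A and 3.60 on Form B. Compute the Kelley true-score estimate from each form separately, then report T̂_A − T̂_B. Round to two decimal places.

0.23

T̂_A = 0.742(3.98) + 0.258(3.4) = 3.8304
T̂_B = 0.574(3.60) + 0.426(3.6) = 3.6000
T̂_A − T̂_B = 0.2304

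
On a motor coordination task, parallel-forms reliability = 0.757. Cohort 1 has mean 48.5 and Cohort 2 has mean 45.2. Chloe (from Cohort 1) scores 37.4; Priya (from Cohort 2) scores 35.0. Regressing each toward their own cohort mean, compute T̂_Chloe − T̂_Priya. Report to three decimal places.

T̂_Chloe = 0.757(37.4) + 0.243(48.5) = 40.09730
T̂_Priya = 0.757(35.0) + 0.243(45.2) = 37.47860
Difference = 40.09730 − 37.47860 = 2.61870

2.619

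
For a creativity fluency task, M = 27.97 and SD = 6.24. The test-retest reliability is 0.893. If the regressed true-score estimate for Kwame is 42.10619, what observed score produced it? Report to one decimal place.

43.8

T̂ = ρX + (1 − ρ)μ  ⇒  X = (T̂ − (1 − ρ)μ) / ρ
X = (42.10619 − 0.107 × 27.97) / 0.893 = (42.10619 − 2.99279) / 0.893 = 39.11340 / 0.893 = 43.800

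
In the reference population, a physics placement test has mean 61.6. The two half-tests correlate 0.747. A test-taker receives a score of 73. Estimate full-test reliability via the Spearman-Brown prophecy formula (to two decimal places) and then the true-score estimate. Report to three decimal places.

Spearman-Brown: ρ = 2r/(1 + r) = 2(0.747)/(1 + 0.747) = 1.4940/1.747 = 0.8552 → 0.86
T̂ = ρX + (1 − ρ)μ
  = 0.86 × 73 + 0.14 × 61.6
  = 62.78 + 8.624
  = 71.4040
  ≈ 71.404

71.404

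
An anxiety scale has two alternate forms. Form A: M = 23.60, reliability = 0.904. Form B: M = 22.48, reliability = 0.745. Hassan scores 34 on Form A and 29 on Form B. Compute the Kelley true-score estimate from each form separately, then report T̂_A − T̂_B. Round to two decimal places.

5.66

T̂_A = 0.904(34) + 0.096(23.60) = 33.0016
T̂_B = 0.745(29) + 0.255(22.48) = 27.3374
T̂_A − T̂_B = 5.6642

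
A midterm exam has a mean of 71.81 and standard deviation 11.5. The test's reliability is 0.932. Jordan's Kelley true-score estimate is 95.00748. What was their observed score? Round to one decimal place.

T̂ = ρX + (1 − ρ)μ  ⇒  X = (T̂ − (1 − ρ)μ) / ρ
X = (95.00748 − 0.068 × 71.81) / 0.932 = (95.00748 − 4.88308) / 0.932 = 90.12440 / 0.932 = 96.700

96.7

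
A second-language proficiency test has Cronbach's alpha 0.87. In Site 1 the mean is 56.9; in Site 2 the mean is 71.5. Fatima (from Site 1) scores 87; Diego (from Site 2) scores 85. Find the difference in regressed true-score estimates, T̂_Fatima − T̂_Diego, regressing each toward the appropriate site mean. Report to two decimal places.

-0.16

T̂_Fatima = 0.87(87) + 0.13(56.9) = 83.0870
T̂_Diego = 0.87(85) + 0.13(71.5) = 83.2450
Difference = 83.0870 − 83.2450 = -0.1580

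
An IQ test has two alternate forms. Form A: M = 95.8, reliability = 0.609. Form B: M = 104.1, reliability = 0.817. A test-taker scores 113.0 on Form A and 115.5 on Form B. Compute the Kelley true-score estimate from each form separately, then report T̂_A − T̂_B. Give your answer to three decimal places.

-7.139

T̂_A = 0.609(113.0) + 0.391(95.8) = 106.27480
T̂_B = 0.817(115.5) + 0.183(104.1) = 113.41380
T̂_A − T̂_B = -7.13900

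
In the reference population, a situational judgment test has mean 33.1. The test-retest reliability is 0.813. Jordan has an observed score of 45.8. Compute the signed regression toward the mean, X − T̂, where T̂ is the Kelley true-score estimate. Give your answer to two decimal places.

T̂ = 0.813(45.8) + 0.187(33.1) = 37.2354 + 6.1897 = 43.4251 → 43.425
X − T̂ = 45.8 − 43.425 = 2.375 → 2.37

2.37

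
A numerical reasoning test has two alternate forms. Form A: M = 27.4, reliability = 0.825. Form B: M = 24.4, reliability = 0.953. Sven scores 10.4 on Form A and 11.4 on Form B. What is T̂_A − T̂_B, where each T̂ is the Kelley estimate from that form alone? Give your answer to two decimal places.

T̂_A = 0.825(10.4) + 0.175(27.4) = 13.3750
T̂_B = 0.953(11.4) + 0.047(24.4) = 12.0110
T̂_A − T̂_B = 1.3640

1.36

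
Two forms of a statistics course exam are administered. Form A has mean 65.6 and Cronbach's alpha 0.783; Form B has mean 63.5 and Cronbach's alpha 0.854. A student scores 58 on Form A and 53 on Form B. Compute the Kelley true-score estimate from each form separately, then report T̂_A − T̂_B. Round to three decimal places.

T̂_A = 0.783(58) + 0.217(65.6) = 59.64920
T̂_B = 0.854(53) + 0.146(63.5) = 54.53300
T̂_A − T̂_B = 5.11620

5.116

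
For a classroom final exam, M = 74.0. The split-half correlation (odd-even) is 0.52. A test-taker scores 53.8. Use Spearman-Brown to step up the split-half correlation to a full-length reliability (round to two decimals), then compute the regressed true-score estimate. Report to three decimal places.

60.264

Spearman-Brown: ρ = 2r/(1 + r) = 2(0.52)/(1 + 0.52) = 1.040/1.52 = 0.6842 → 0.68
T̂ = 0.68(53.8) + 0.32(74.0) = 36.584 + 23.680 = 60.2640 → 60.264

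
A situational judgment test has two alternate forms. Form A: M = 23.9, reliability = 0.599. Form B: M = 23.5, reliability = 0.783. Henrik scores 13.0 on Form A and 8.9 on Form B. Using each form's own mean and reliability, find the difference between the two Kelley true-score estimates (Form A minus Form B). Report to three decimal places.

T̂_A = 0.599(13.0) + 0.401(23.9) = 17.37090
T̂_B = 0.783(8.9) + 0.217(23.5) = 12.06820
T̂_A − T̂_B = 5.30270

5.303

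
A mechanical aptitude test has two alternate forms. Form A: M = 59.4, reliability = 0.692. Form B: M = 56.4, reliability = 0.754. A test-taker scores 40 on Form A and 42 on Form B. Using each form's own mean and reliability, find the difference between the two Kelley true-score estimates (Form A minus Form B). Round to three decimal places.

0.433

T̂_A = 0.692(40) + 0.308(59.4) = 45.97520
T̂_B = 0.754(42) + 0.246(56.4) = 45.54240
T̂_A − T̂_B = 0.43280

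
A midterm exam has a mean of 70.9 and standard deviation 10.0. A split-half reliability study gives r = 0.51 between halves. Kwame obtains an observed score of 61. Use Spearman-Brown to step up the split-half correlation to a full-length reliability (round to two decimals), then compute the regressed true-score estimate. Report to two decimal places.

64.17

Spearman-Brown: ρ = 2r/(1 + r) = 2(0.51)/(1 + 0.51) = 1.020/1.51 = 0.6755 → 0.68
T̂ = ρX + (1 − ρ)μ
  = 0.68 × 61 + 0.32 × 70.9
  = 41.48 + 22.688
  = 64.168
  ≈ 64.17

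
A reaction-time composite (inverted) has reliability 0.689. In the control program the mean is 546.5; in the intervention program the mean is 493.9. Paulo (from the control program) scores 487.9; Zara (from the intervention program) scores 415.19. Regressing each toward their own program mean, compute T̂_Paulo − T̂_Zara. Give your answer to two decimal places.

T̂_Paulo = 0.689(487.9) + 0.311(546.5) = 506.1246
T̂_Zara = 0.689(415.19) + 0.311(493.9) = 439.6688
Difference = 506.1246 − 439.6688 = 66.4558

66.46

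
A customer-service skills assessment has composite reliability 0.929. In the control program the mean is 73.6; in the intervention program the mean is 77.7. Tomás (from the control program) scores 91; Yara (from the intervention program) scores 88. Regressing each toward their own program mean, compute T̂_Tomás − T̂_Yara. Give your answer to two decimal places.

T̂_Tomás = 0.929(91) + 0.071(73.6) = 89.7646
T̂_Yara = 0.929(88) + 0.071(77.7) = 87.2687
Difference = 89.7646 − 87.2687 = 2.4959

2.50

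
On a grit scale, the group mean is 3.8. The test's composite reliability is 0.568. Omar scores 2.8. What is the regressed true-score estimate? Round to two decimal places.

T̂ = ρX + (1 − ρ)μ
  = 0.568 × 2.8 + 0.432 × 3.8
  = 1.5904 + 1.6416
  = 3.232
  ≈ 3.23

3.23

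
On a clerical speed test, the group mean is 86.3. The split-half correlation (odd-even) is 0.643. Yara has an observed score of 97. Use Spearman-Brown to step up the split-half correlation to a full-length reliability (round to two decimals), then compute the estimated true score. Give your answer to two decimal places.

94.65

Spearman-Brown: ρ = 2r/(1 + r) = 2(0.643)/(1 + 0.643) = 1.2860/1.643 = 0.7827 → 0.78
T̂ = 0.78(97) + 0.22(86.3) = 75.66 + 18.986 = 94.646 → 94.65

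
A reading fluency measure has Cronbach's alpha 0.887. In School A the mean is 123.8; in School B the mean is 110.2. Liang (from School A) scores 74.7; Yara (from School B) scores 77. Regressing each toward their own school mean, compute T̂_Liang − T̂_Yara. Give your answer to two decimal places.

-0.50

T̂_Liang = 0.887(74.7) + 0.113(123.8) = 80.2483
T̂_Yara = 0.887(77) + 0.113(110.2) = 80.7516
Difference = 80.2483 − 80.7516 = -0.5033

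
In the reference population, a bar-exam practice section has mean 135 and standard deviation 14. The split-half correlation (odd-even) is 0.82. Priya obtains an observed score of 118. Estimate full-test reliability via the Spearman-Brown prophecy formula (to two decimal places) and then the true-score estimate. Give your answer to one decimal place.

Spearman-Brown: ρ = 2r/(1 + r) = 2(0.82)/(1 + 0.82) = 1.640/1.82 = 0.9011 → 0.90
T̂ = 0.90(118) + 0.10(135) = 106.20 + 13.50 = 119.70 → 119.7

119.7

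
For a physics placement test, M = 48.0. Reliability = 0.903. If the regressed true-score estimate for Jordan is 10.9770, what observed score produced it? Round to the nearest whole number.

7

T̂ = ρX + (1 − ρ)μ  ⇒  X = (T̂ − (1 − ρ)μ) / ρ
X = (10.9770 − 0.097 × 48.0) / 0.903 = (10.9770 − 4.6560) / 0.903 = 6.3210 / 0.903 = 7.00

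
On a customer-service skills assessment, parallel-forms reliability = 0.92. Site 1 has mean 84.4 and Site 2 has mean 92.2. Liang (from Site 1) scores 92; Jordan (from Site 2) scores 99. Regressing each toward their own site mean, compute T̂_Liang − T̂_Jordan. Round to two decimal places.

-7.06

T̂_Liang = 0.92(92) + 0.08(84.4) = 91.3920
T̂_Jordan = 0.92(99) + 0.08(92.2) = 98.4560
Difference = 91.3920 − 98.4560 = -7.0640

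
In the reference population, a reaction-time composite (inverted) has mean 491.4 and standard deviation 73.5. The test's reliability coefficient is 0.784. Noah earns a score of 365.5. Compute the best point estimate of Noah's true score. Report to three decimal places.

392.694

T̂ = ρX + (1 − ρ)μ
  = 0.784 × 365.5 + 0.216 × 491.4
  = 286.5520 + 106.1424
  = 392.6944
  ≈ 392.694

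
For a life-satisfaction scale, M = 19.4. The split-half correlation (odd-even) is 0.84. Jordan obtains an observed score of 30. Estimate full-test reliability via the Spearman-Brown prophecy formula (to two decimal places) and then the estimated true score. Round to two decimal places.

Spearman-Brown: ρ = 2r/(1 + r) = 2(0.84)/(1 + 0.84) = 1.680/1.84 = 0.9130 → 0.91
T̂ = 0.91(30) + 0.09(19.4) = 27.30 + 1.746 = 29.046 → 29.05

29.05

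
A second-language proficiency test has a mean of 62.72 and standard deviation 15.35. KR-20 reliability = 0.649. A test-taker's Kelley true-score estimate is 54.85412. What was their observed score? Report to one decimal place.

T̂ = ρX + (1 − ρ)μ  ⇒  X = (T̂ − (1 − ρ)μ) / ρ
X = (54.85412 − 0.351 × 62.72) / 0.649 = (54.85412 − 22.01472) / 0.649 = 32.83940 / 0.649 = 50.600

50.6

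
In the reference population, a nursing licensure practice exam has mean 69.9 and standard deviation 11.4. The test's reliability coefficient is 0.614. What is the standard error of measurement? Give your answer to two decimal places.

7.08

SEM = SD · √(1 − ρ) = 11.4 × √0.386 = 11.4 × 0.6213 = 7.083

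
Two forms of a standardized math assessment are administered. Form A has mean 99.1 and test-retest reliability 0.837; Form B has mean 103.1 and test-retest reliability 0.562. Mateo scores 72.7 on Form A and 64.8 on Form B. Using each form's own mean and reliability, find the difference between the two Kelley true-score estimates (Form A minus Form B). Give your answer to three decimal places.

-4.572

T̂_A = 0.837(72.7) + 0.163(99.1) = 77.00320
T̂_B = 0.562(64.8) + 0.438(103.1) = 81.57540
T̂_A − T̂_B = -4.57220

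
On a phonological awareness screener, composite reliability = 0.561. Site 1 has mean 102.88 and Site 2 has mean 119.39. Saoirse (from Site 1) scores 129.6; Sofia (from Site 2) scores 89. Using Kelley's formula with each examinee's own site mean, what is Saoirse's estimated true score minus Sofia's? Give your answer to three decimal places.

15.529

T̂_Saoirse = 0.561(129.6) + 0.439(102.88) = 117.86992
T̂_Sofia = 0.561(89) + 0.439(119.39) = 102.34121
Difference = 117.86992 − 102.34121 = 15.52871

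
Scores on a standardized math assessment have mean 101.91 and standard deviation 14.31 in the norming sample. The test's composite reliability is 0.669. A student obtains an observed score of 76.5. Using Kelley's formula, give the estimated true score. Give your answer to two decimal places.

84.91

T̂ = 0.669(76.5) + 0.331(101.91) = 51.1785 + 33.73221 = 84.911 → 84.91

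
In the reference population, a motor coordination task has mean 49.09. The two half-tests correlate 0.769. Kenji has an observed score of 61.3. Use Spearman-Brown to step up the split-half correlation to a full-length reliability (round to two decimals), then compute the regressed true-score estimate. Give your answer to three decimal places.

59.713

Spearman-Brown: ρ = 2r/(1 + r) = 2(0.769)/(1 + 0.769) = 1.5380/1.769 = 0.8694 → 0.87
T̂ = ρX + (1 − ρ)μ
  = 0.87 × 61.3 + 0.13 × 49.09
  = 53.331 + 6.3817
  = 59.7127
  ≈ 59.713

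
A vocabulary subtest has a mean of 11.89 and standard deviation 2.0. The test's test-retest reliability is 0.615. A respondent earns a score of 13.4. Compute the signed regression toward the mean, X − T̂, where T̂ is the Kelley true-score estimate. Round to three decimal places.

Weight the observed score by reliability and the mean by (1 − reliability): T̂ = 0.615·13.4 + 0.385·11.89 = 8.2410 + 4.57765 = 12.81865.
X − T̂ = 13.4 − 12.8186 = 0.5814 → 0.581

0.581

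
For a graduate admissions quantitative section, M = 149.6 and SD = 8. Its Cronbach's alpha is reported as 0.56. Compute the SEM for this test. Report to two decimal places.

SEM = SD · √(1 − ρ) = 8 × √0.44 = 8 × 0.6633 = 5.307

5.31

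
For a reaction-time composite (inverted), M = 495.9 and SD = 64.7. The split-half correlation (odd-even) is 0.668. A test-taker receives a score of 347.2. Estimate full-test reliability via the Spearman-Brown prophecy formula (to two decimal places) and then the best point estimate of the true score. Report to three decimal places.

376.940

Spearman-Brown: ρ = 2r/(1 + r) = 2(0.668)/(1 + 0.668) = 1.3360/1.668 = 0.8010 → 0.80
Kelley's formula gives T̂ = 0.80·347.2 + 0.20·495.9 = 277.760 + 99.180 = 376.9400.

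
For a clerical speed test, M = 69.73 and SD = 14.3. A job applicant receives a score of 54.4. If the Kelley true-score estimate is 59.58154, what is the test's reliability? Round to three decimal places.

T̂ = ρX + (1 − ρ)μ  ⇒  T̂ − μ = ρ(X − μ)
ρ = (T̂ − μ)/(X − μ) = (59.58154 − 69.73) / (54.4 − 69.73) = -10.14846 / -15.33 = 0.66200

0.662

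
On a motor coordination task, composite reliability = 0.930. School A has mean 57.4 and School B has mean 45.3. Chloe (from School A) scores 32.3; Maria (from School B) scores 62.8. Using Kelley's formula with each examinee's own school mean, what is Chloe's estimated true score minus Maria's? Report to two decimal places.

-27.52

T̂_Chloe = 0.930(32.3) + 0.070(57.4) = 34.0570
T̂_Maria = 0.930(62.8) + 0.070(45.3) = 61.5750
Difference = 34.0570 − 61.5750 = -27.5180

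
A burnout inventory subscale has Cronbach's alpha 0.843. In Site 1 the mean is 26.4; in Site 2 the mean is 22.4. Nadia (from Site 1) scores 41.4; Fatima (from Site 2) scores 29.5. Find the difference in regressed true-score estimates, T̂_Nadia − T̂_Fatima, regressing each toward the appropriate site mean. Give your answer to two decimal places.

T̂_Nadia = 0.843(41.4) + 0.157(26.4) = 39.0450
T̂_Fatima = 0.843(29.5) + 0.157(22.4) = 28.3853
Difference = 39.0450 − 28.3853 = 10.6597

10.66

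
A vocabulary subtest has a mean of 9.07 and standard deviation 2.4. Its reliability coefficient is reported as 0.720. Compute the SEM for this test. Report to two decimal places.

SEM = SD · √(1 − ρ) = 2.4 × √0.280 = 2.4 × 0.5292 = 1.270

1.27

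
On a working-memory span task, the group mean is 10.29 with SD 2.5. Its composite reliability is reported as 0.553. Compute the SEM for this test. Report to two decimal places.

1.67

SEM = SD · √(1 − ρ) = 2.5 × √0.447 = 2.5 × 0.6686 = 1.671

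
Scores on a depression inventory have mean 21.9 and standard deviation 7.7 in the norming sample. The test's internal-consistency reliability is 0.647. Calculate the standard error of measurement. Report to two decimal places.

SEM = SD · √(1 − ρ) = 7.7 × √0.353 = 7.7 × 0.5941 = 4.575

4.57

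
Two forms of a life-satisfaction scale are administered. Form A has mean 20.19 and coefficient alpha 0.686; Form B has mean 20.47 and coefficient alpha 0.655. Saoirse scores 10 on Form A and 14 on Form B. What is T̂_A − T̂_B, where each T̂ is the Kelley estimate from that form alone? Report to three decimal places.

T̂_A = 0.686(10) + 0.314(20.19) = 13.19966
T̂_B = 0.655(14) + 0.345(20.47) = 16.23215
T̂_A − T̂_B = -3.03249

-3.032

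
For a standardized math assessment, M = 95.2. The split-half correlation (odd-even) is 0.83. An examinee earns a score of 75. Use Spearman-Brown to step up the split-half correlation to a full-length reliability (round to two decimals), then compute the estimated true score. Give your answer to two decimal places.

Spearman-Brown: ρ = 2r/(1 + r) = 2(0.83)/(1 + 0.83) = 1.660/1.83 = 0.9071 → 0.91
Weight the observed score by reliability and the mean by (1 − reliability): T̂ = 0.91·75 + 0.09·95.2 = 68.25 + 8.568 = 76.818.

76.82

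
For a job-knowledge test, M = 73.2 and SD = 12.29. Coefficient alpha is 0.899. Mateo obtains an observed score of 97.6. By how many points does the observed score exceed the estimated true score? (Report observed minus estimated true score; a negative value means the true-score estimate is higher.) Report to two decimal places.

Weight the observed score by reliability and the mean by (1 − reliability): T̂ = 0.899·97.6 + 0.101·73.2 = 87.7424 + 7.3932 = 95.1356.
X − T̂ = 97.6 − 95.136 = 2.464 → 2.46

2.46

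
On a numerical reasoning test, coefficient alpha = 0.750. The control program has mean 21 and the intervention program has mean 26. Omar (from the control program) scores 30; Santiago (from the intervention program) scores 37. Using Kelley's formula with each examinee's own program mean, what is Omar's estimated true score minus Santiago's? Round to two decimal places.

T̂_Omar = 0.750(30) + 0.250(21) = 27.7500
T̂_Santiago = 0.750(37) + 0.250(26) = 34.2500
Difference = 27.7500 − 34.2500 = -6.5000

-6.50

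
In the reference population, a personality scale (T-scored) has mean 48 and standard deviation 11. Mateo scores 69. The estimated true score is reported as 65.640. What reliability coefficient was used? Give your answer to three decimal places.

T̂ = ρX + (1 − ρ)μ  ⇒  T̂ − μ = ρ(X − μ)
ρ = (T̂ − μ)/(X − μ) = (65.640 − 48) / (69 − 48) = 17.640 / 21.0 = 0.84000

0.840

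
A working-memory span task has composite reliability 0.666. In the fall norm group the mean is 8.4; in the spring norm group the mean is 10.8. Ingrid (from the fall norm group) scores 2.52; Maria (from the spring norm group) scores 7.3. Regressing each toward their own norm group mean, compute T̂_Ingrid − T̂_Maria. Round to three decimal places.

-3.985

T̂_Ingrid = 0.666(2.52) + 0.334(8.4) = 4.48392
T̂_Maria = 0.666(7.3) + 0.334(10.8) = 8.46900
Difference = 4.48392 − 8.46900 = -3.98508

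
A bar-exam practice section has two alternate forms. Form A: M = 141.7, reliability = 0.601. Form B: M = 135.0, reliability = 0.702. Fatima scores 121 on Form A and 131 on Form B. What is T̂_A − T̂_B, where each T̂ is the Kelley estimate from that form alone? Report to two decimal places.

-2.93

T̂_A = 0.601(121) + 0.399(141.7) = 129.2593
T̂_B = 0.702(131) + 0.298(135.0) = 132.1920
T̂_A − T̂_B = -2.9327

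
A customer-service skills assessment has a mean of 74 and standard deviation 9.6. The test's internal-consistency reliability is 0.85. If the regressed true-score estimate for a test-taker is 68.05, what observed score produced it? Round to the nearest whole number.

67

T̂ = ρX + (1 − ρ)μ  ⇒  X = (T̂ − (1 − ρ)μ) / ρ
X = (68.05 − 0.15 × 74) / 0.85 = (68.05 − 11.10) / 0.85 = 56.95 / 0.85 = 67.00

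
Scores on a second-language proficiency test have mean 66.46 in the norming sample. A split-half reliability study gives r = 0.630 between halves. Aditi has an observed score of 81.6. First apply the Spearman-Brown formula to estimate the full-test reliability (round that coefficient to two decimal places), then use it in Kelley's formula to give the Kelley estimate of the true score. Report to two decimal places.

Spearman-Brown: ρ = 2r/(1 + r) = 2(0.630)/(1 + 0.630) = 1.2600/1.630 = 0.7730 → 0.77
T̂ = 0.77(81.6) + 0.23(66.46) = 62.832 + 15.2858 = 78.118 → 78.12

78.12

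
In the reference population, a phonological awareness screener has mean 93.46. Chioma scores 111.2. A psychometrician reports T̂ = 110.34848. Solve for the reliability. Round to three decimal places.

T̂ = ρX + (1 − ρ)μ  ⇒  T̂ − μ = ρ(X − μ)
ρ = (T̂ − μ)/(X − μ) = (110.34848 − 93.46) / (111.2 − 93.46) = 16.88848 / 17.74 = 0.95200

0.952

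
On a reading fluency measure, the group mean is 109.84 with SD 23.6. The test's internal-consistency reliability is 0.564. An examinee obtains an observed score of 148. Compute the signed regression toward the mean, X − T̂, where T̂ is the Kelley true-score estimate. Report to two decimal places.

T̂ = 0.564(148) + 0.436(109.84) = 83.472 + 47.89024 = 131.3622 → 131.362
X − T̂ = 148 − 131.362 = 16.638 → 16.64

16.64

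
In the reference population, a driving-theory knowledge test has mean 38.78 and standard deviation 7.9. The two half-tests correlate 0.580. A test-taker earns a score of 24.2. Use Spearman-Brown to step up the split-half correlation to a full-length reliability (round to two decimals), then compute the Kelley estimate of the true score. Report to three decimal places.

28.137

Spearman-Brown: ρ = 2r/(1 + r) = 2(0.580)/(1 + 0.580) = 1.1600/1.580 = 0.7342 → 0.73
Regress the observed score toward the mean by the unreliability: T̂ = 0.73·24.2 + 0.27·38.78 = 17.666 + 10.4706 = 28.1366.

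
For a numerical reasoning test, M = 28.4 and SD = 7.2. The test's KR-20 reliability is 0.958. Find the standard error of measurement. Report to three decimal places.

SEM = SD · √(1 − ρ) = 7.2 × √0.042 = 7.2 × 0.2049 = 1.4756

1.476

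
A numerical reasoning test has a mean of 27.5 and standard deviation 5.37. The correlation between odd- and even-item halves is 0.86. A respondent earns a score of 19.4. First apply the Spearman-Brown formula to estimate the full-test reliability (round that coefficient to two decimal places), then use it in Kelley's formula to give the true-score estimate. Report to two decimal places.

Spearman-Brown: ρ = 2r/(1 + r) = 2(0.86)/(1 + 0.86) = 1.720/1.86 = 0.9247 → 0.92
Weight the observed score by reliability and the mean by (1 − reliability): T̂ = 0.92·19.4 + 0.08·27.5 = 17.848 + 2.200 = 20.048.

20.05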